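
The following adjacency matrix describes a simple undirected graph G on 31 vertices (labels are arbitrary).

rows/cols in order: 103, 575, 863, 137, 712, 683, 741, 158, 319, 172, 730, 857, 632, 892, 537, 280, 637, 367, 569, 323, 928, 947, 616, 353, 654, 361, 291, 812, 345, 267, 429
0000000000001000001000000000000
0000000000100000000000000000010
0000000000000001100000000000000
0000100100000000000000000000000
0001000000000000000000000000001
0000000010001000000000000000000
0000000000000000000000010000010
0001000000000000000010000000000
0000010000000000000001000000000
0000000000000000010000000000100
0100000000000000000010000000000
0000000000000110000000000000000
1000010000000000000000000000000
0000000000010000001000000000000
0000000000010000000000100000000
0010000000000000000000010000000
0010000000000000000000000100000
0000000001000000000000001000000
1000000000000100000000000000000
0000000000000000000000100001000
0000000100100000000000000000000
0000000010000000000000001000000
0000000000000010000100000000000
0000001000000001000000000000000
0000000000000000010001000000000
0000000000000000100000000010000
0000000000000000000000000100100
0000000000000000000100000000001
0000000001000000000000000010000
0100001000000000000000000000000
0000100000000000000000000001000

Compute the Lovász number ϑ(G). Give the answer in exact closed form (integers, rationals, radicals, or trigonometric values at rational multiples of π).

Vertex 367 has 2 neighbors: 172, 654.
Vertex 319 has 2 neighbors: 683, 947.
deg(569) = 2; N(569) = {103, 892}.
deg(928) = 2; N(928) = {158, 730}.
Regular of degree 2 on 31 vertices: this is C_{31}, the 31-cycle.
spec(A) ≈ [2.0, 1.9591, 1.8379, 1.6415, 1.3779, 1.0579, 0.6946, 0.3029, -0.1013, -0.5013, -0.8808, -1.2242, -1.5175, -1.7487, -1.9083, -1.9897] (distinct, 4 d.p.).
Lovász (edge-transitive): ϑ = −31·(-2*cos(pi/31))/((2)−(-2*cos(pi/31))) = 31*cos(pi/31)/(cos(pi/31) + 1).
ϑ(G) ≈ 15.46013499.
Check 15 ≤ 31*cos(pi/31)/(cos(pi/31) + 1) ≤ 16: both strict.

31*cos(pi/31)/(cos(pi/31) + 1)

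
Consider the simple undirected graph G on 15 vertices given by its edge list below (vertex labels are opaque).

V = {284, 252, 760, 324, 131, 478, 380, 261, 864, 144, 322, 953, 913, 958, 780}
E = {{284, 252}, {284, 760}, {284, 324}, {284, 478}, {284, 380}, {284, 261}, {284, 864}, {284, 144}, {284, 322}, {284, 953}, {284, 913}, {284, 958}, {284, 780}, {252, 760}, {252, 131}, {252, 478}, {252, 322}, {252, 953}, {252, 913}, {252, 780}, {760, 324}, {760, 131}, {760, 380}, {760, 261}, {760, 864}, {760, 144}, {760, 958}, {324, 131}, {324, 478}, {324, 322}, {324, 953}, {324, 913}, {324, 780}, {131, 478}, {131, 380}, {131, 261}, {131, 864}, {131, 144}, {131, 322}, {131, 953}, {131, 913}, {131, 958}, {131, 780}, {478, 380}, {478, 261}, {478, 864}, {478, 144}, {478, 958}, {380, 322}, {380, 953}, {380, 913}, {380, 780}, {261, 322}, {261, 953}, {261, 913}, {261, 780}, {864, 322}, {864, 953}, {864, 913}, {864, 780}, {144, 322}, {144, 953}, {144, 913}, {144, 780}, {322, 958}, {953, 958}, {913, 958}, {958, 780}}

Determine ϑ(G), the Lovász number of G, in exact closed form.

Vertex 953 has 9 neighbors: 284, 252, 324, 131, 380, 261, 864, 144, 958.
deg(284) = 13; N(284) = {252, 760, 324, 478, 380, 261, 864, 144, 322, 953, 913, 958, 780}.
N(261) = {284, 760, 131, 478, 322, 953, 913, 780}, |N(261)| = 8.
deg(324) = 8; N(324) = {284, 760, 131, 478, 322, 953, 913, 780}.
3 parts of sizes [7, 6, 2]; α(G) = 7 = ϑ (perfect).
= 7.000000000… (decimal).
α=7, χ(Ḡ)=7; ϑ=7 lies between (collapsed).

7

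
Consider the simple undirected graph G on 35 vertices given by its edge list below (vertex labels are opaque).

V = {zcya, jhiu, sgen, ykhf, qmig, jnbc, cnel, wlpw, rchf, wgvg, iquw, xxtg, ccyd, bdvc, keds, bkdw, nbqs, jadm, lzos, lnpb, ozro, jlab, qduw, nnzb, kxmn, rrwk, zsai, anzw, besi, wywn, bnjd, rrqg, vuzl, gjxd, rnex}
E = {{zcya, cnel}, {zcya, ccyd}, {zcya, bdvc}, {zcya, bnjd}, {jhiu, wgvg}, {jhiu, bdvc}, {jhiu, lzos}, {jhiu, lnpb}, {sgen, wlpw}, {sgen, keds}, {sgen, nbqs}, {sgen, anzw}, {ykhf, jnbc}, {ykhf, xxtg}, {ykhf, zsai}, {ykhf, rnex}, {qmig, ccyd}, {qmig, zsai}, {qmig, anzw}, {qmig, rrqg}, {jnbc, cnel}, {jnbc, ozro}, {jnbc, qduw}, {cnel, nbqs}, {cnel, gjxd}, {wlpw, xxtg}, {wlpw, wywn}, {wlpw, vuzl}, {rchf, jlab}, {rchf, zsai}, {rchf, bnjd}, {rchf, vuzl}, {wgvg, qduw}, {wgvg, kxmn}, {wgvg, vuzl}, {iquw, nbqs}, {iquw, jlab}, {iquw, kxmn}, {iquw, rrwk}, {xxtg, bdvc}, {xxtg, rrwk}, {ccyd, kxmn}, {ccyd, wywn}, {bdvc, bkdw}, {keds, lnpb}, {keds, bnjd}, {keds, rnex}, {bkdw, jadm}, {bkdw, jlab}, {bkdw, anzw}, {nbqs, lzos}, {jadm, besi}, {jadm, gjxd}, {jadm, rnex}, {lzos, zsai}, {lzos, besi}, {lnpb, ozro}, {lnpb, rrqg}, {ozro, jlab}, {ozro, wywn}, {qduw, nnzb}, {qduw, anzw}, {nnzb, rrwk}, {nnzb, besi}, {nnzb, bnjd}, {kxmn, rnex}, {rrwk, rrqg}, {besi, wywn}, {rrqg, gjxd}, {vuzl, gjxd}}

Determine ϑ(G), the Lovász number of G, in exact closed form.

15

N(iquw) = {nbqs, jlab, kxmn, rrwk}, |N(iquw)| = 4.
N(nbqs) = {sgen, cnel, iquw, lzos}, |N(nbqs)| = 4.
Vertex jhiu has 4 neighbors: wgvg, bdvc, lzos, lnpb.
N(bnjd) = {zcya, rchf, keds, nnzb}, |N(bnjd)| = 4.
deg(v) = 4 for all v (|V|=35); Kneser K(7,3) on C(7,3)=35 vertices.
The 4 distinct eigenvalues: [4.0, 2.0, -1.0, -3.0].
Lovász: ϑ = −35(-3)/(4+-1*(-3)) = 15.
ϑ(G) ≈ 15.00000.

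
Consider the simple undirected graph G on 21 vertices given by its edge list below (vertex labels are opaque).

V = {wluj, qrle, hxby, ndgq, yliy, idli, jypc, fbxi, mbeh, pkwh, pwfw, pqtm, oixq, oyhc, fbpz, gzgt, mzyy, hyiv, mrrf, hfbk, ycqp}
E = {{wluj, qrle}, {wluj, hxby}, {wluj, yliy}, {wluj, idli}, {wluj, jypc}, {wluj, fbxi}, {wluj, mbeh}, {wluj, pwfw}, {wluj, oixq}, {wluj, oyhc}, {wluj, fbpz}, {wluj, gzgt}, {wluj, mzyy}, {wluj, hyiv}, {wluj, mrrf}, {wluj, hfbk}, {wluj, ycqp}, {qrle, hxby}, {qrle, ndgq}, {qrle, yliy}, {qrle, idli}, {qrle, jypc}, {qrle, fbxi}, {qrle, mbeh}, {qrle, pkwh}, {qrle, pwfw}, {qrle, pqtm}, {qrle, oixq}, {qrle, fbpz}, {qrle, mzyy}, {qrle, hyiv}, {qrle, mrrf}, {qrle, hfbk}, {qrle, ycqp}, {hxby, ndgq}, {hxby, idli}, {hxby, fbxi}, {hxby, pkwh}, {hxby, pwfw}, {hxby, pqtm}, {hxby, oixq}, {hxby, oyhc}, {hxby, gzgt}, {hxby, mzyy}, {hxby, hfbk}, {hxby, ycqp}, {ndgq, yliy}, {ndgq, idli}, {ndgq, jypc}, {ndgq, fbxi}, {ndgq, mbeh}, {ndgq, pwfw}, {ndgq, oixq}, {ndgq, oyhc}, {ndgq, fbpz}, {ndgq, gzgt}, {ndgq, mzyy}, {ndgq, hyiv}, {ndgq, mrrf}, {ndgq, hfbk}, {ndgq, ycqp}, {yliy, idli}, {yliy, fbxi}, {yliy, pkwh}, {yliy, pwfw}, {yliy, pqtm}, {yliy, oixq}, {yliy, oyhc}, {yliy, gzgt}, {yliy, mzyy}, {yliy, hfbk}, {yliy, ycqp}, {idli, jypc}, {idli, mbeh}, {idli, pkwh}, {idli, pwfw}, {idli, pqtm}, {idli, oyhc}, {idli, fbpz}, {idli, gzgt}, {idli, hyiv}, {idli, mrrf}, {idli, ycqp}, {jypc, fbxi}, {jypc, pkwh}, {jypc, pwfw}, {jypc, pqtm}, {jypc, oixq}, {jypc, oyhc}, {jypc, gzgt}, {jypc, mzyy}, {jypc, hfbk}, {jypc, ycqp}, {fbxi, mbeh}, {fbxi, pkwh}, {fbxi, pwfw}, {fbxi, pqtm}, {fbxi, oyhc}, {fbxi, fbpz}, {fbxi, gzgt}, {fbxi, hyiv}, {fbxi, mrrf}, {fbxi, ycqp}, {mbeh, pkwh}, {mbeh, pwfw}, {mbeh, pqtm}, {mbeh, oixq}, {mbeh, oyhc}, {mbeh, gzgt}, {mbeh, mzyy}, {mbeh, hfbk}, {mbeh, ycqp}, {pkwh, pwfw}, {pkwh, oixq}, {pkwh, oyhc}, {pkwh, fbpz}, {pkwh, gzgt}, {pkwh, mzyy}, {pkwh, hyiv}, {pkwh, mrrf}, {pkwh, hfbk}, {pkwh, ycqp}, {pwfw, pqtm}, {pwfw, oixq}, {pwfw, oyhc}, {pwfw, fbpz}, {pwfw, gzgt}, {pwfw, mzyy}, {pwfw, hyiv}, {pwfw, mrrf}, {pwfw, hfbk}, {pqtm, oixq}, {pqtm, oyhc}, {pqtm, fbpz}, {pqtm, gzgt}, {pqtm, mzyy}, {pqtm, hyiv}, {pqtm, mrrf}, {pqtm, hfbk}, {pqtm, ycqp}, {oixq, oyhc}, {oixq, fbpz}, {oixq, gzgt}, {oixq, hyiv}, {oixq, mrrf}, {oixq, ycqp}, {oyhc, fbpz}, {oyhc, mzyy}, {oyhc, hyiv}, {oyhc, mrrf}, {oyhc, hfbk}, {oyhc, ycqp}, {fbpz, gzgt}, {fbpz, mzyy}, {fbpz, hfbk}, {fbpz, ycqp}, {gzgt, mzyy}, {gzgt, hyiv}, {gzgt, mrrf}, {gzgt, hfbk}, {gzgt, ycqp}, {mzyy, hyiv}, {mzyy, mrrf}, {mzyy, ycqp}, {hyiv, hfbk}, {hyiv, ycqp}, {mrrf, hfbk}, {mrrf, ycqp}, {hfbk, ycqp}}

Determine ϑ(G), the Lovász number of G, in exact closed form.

Vertex hxby has 14 neighbors: wluj, qrle, ndgq, idli, fbxi, pkwh, pwfw, pqtm, oixq, oyhc, gzgt, mzyy, hfbk, ycqp.
Vertex mbeh has 14 neighbors: wluj, qrle, ndgq, idli, fbxi, pkwh, pwfw, pqtm, oixq, oyhc, gzgt, mzyy, hfbk, ycqp.
deg(jypc) = 14; N(jypc) = {wluj, qrle, ndgq, idli, fbxi, pkwh, pwfw, pqtm, oixq, oyhc, gzgt, mzyy, hfbk, ycqp}.
deg(wluj) = 17; N(wluj) = {qrle, hxby, yliy, idli, jypc, fbxi, mbeh, pwfw, oixq, oyhc, fbpz, gzgt, mzyy, hyiv, mrrf, hfbk, ycqp}.
5 parts of sizes [7, 5, 4, 3, 2]; α(G) = 7 = ϑ (perfect).
≈ 7.000000 (to 6 d.p.).
Lovász sandwich 7 ≤ 7 ≤ 7: collapsed.

7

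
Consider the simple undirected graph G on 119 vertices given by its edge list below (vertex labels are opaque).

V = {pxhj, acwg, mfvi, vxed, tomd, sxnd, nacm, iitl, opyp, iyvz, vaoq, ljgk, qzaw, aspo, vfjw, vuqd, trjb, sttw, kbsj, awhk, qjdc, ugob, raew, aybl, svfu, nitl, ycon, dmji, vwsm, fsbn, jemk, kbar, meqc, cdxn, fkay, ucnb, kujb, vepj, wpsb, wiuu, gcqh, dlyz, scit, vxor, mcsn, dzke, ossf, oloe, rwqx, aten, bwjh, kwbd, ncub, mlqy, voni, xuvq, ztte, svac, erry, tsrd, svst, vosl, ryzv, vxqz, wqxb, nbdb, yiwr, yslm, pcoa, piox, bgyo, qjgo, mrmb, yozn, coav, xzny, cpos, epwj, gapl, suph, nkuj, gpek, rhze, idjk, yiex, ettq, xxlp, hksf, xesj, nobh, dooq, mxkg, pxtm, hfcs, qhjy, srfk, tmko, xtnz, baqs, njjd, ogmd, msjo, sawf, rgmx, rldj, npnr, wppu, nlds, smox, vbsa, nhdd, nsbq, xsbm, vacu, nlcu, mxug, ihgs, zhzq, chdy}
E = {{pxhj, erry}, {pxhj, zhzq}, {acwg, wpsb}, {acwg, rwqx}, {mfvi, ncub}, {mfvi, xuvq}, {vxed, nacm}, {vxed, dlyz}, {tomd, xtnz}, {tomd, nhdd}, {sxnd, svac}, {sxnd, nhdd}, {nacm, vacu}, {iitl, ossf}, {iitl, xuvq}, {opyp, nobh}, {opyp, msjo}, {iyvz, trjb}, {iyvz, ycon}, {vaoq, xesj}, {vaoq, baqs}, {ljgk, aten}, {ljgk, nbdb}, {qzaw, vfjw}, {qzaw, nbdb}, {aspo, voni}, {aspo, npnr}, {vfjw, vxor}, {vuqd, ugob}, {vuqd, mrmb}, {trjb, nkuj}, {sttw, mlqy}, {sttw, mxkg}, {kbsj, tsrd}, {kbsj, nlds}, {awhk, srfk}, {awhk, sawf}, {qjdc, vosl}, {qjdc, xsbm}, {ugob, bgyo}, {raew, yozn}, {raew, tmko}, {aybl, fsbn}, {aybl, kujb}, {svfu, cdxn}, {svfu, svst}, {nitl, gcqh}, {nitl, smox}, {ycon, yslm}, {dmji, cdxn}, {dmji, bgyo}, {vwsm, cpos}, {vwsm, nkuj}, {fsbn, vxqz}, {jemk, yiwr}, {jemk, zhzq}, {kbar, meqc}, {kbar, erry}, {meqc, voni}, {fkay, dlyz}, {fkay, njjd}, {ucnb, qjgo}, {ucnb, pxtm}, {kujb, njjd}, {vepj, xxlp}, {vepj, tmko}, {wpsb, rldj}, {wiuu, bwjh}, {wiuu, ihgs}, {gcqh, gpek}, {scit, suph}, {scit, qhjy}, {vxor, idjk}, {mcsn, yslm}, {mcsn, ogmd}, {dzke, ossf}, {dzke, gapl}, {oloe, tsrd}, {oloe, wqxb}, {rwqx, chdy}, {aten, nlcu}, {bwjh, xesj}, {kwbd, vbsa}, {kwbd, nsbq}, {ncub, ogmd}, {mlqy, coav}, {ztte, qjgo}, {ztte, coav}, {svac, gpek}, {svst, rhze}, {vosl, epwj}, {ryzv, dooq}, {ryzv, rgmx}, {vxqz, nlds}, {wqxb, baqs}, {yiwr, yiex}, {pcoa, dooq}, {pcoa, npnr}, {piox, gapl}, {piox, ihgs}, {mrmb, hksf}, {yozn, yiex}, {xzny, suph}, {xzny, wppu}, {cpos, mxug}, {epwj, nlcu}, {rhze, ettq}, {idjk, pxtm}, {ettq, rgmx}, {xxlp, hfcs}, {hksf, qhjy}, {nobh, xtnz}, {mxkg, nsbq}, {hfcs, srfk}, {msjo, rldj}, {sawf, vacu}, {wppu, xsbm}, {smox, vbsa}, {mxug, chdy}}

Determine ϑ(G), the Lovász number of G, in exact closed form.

119*cos(pi/119)/(cos(pi/119) + 1)

N(piox) = {gapl, ihgs}, |N(piox)| = 2.
N(nitl) = {gcqh, smox}, |N(nitl)| = 2.
Vertex dmji has 2 neighbors: cdxn, bgyo.
deg(hksf) = 2; N(hksf) = {mrmb, qhjy}.
2-regular, N=119; this is C_{119}, the 119-cycle.
The 60 distinct eigenvalues: [2.0, 1.9972, 1.9889, 1.975, 1.9556, 1.9307, 1.9005, 1.8649, 1.8242, 1.7784, 1.7276, 1.672, 1.6118, 1.5471, 1.478, 1.4048, 1.3278, 1.247, 1.1627, 1.0752, 0.9847, 0.8915, 0.7957, 0.6978, 0.5979, 0.4964, 0.3934, 0.2894, 0.1845, 0.0792, -0.0264, -0.1319, -0.237, -0.3415, -0.445, -0.5473, -0.6481, -0.747, -0.8439, -0.9384, -1.0303, -1.1194, -1.2053, -1.2878, -1.3668, -1.4419, -1.5131, -1.58, -1.6425, -1.7004, -1.7536, -1.8019, -1.8452, -1.8834, -1.9163, -1.9438, -1.9659, -1.9826, -1.9937, -1.9993].
−119·(-2*cos(pi/119)) / ((2)−(-2*cos(pi/119))) = 119*cos(pi/119)/(cos(pi/119) + 1) = ϑ(G).
Numerically 59.489631564.
Check 59 ≤ 119*cos(pi/119)/(cos(pi/119) + 1) ≤ 60: both strict.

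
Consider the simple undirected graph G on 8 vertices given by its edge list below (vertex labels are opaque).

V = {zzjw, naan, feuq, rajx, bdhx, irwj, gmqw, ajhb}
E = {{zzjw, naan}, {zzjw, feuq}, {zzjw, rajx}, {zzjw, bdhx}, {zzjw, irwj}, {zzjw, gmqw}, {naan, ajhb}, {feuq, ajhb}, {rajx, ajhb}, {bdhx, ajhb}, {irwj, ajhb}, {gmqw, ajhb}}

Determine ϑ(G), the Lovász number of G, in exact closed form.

N(ajhb) = {naan, feuq, rajx, bdhx, irwj, gmqw}, |N(ajhb)| = 6.
Vertex gmqw has 2 neighbors: zzjw, ajhb.
Vertex zzjw has 6 neighbors: naan, feuq, rajx, bdhx, irwj, gmqw.
Vertex irwj has 2 neighbors: zzjw, ajhb.
Complete 2-partite, parts [6, 2]: perfect, ϑ = α = 6.
Numerically 6.0000.
Check 6 ≤ 6 ≤ 6: collapsed.

6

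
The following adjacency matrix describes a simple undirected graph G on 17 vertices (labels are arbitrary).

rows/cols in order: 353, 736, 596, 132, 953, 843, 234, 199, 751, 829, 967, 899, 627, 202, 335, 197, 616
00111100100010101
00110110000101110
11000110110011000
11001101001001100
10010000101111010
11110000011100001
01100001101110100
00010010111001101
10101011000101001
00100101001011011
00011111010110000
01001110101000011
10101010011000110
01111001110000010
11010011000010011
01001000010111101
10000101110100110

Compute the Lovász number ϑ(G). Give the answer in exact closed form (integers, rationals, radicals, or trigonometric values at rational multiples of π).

Vertex 967 has 8 neighbors: 132, 953, 843, 234, 199, 829, 899, 627.
N(627) = {353, 596, 953, 234, 829, 967, 335, 197}, |N(627)| = 8.
N(899) = {736, 953, 843, 234, 751, 967, 197, 616}, |N(899)| = 8.
Vertex 234 has 8 neighbors: 736, 596, 199, 751, 967, 899, 627, 335.
8-regular, N=17; strongly regular (17,8,3,4).
The 3 distinct eigenvalues: [8.0, 1.5616, -2.5616].
ϑ = −N·λ_min/(λ_max−λ_min) = −17·(-sqrt(17)/2 - 1/2)/(8−(-sqrt(17)/2 - 1/2)) = sqrt(17).
= 4.123105626… (decimal).

sqrt(17)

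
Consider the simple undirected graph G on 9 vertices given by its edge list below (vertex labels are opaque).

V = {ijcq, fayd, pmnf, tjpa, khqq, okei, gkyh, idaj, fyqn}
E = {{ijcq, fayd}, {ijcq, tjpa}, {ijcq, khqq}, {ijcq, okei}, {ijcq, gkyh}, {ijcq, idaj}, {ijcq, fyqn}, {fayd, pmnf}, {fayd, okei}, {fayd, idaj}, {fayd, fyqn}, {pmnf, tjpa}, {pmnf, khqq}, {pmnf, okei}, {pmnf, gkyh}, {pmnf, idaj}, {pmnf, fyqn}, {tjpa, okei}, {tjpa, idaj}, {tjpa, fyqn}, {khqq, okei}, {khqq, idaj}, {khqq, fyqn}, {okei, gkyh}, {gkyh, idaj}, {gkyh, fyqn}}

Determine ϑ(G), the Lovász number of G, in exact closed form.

N(gkyh) = {ijcq, pmnf, okei, idaj, fyqn}, |N(gkyh)| = 5.
Vertex tjpa has 5 neighbors: ijcq, pmnf, okei, idaj, fyqn.
Vertex ijcq has 7 neighbors: fayd, tjpa, khqq, okei, gkyh, idaj, fyqn.
Vertex fayd has 5 neighbors: ijcq, pmnf, okei, idaj, fyqn.
K_{4,3,2} (perfect); ϑ(G) = α(G) = max{4,3,2} = 4.
Numerically 4.0000.
Lovász sandwich 4 ≤ 4 ≤ 4: collapsed.

4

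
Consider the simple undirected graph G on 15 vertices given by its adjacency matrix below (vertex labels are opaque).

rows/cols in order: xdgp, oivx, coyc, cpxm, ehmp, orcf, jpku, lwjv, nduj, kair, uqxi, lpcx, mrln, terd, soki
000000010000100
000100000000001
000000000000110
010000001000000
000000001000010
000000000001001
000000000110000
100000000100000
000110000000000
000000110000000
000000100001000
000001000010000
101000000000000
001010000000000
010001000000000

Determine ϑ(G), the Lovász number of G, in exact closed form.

N(orcf) = {lpcx, soki}, |N(orcf)| = 2.
Vertex oivx has 2 neighbors: cpxm, soki.
N(lpcx) = {orcf, uqxi}, |N(lpcx)| = 2.
deg(soki) = 2; N(soki) = {oivx, orcf}.
2-regular, N=15; this is C_{15}, the 15-cycle.
Distinct eigenvalues (to 4 d.p.): [2.0, 1.8271, 1.3383, 0.618, -0.2091, -1.0, -1.618, -1.9563].
−15·(-2*cos(pi/15)) / ((2)−(-2*cos(pi/15))) = 15*cos(pi/15)/(cos(pi/15) + 1) = ϑ(G).
= 7.41715… (decimal).
Sandwich: α(G)=7 ≤ ϑ(G)=15*cos(pi/15)/(cos(pi/15) + 1) ≤ χ(Ḡ)=8 (both strict).

15*cos(pi/15)/(cos(pi/15) + 1)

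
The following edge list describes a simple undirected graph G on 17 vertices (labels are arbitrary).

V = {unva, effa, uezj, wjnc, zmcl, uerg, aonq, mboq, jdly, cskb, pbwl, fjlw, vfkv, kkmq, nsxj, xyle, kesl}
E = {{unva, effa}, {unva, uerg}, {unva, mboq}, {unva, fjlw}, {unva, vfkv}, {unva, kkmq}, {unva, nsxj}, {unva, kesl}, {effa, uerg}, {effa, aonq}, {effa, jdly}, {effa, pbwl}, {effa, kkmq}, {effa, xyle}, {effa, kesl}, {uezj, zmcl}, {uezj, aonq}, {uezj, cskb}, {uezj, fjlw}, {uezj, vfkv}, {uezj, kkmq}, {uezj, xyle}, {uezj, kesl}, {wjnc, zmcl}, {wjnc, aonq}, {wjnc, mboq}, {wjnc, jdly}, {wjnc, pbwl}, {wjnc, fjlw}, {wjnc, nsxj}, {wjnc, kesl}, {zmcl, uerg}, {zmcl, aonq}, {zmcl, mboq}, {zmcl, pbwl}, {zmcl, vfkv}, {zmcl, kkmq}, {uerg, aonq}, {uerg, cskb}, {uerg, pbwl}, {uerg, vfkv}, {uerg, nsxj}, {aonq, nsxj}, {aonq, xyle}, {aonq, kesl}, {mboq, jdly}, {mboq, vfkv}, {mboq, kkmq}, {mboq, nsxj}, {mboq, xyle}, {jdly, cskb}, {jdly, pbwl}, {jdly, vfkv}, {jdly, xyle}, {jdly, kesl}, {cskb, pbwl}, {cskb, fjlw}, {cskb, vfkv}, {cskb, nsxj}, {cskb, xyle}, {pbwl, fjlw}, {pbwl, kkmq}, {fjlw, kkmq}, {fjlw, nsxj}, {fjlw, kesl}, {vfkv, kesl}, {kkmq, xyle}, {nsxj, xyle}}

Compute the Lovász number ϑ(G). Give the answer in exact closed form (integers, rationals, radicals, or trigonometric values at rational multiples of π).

Vertex fjlw has 8 neighbors: unva, uezj, wjnc, cskb, pbwl, kkmq, nsxj, kesl.
N(xyle) = {effa, uezj, aonq, mboq, jdly, cskb, kkmq, nsxj}, |N(xyle)| = 8.
Vertex aonq has 8 neighbors: effa, uezj, wjnc, zmcl, uerg, nsxj, xyle, kesl.
deg(uerg) = 8; N(uerg) = {unva, effa, zmcl, aonq, cskb, pbwl, vfkv, nsxj}.
17-vertex 8-regular graph: strongly regular (17,8,3,4).
The 3 distinct eigenvalues: [8.0, 1.562, -2.562].
−17·(-sqrt(17)/2 - 1/2) / ((8)−(-sqrt(17)/2 - 1/2)) = sqrt(17) = ϑ(G).
ϑ(G) ≈ 4.123106.

sqrt(17)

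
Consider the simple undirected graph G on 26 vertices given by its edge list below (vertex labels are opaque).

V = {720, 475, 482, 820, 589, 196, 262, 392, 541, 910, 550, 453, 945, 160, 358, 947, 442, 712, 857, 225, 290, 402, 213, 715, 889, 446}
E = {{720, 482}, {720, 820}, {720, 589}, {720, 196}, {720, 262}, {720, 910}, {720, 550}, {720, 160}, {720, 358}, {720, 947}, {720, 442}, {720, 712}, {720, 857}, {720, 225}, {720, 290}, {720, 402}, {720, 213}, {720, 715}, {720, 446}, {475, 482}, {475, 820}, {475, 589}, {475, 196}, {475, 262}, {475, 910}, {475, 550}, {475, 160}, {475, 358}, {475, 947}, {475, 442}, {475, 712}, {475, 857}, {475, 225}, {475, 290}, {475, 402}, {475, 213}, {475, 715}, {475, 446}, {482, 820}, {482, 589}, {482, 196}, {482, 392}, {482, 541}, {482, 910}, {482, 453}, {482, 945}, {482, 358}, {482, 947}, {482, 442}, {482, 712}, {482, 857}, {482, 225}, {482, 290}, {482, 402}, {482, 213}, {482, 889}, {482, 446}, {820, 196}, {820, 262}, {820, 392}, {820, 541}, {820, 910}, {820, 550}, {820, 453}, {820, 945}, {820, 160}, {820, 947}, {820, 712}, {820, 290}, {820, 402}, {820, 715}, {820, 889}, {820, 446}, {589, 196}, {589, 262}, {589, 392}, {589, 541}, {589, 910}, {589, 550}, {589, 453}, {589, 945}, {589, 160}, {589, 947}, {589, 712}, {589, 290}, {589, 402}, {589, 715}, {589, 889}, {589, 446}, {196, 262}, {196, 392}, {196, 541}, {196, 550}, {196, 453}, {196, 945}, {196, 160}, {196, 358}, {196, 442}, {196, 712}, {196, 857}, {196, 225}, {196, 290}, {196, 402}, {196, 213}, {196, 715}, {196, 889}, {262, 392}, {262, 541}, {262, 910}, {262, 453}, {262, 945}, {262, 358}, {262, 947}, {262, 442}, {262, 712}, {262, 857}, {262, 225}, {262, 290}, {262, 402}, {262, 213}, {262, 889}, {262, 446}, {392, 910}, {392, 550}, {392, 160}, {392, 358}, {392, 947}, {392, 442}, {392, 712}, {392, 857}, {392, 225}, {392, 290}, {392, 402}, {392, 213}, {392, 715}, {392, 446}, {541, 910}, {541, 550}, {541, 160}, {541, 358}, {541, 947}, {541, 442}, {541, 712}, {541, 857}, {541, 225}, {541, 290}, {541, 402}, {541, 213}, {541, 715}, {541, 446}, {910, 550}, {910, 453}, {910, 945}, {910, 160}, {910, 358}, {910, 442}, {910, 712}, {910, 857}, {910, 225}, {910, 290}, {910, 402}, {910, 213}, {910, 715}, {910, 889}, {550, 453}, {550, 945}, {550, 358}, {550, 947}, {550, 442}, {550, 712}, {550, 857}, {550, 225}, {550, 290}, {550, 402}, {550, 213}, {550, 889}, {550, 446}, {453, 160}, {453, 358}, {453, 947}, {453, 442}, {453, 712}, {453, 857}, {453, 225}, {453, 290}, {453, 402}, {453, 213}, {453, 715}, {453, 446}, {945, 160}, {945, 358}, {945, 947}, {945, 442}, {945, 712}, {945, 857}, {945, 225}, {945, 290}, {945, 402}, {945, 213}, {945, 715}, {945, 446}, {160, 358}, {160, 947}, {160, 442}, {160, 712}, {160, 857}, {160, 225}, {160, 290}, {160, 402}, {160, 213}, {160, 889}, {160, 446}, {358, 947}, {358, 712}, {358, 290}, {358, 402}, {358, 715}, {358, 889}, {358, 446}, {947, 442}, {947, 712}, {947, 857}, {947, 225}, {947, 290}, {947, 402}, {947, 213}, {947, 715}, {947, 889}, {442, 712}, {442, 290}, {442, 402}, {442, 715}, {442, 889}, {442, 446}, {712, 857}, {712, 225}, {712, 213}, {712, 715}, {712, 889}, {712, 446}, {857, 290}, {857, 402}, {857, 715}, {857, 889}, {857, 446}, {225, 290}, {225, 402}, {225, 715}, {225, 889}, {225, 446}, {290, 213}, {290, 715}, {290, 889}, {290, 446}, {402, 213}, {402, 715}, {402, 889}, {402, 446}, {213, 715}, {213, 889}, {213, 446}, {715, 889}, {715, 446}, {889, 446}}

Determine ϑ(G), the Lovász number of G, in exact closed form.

7

deg(442) = 19; N(442) = {720, 475, 482, 196, 262, 392, 541, 910, 550, 453, 945, 160, 947, 712, 290, 402, 715, 889, 446}.
Vertex 541 has 19 neighbors: 482, 820, 589, 196, 262, 910, 550, 160, 358, 947, 442, 712, 857, 225, 290, 402, 213, 715, 446.
Vertex 910 has 22 neighbors: 720, 475, 482, 820, 589, 262, 392, 541, 550, 453, 945, 160, 358, 442, 712, 857, 225, 290, 402, 213, 715, 889.
Vertex 453 has 19 neighbors: 482, 820, 589, 196, 262, 910, 550, 160, 358, 947, 442, 712, 857, 225, 290, 402, 213, 715, 446.
K_{7,7,5,4,3} (perfect); ϑ(G) = α(G) = max{7,7,5,4,3} = 7.
= 7.00000000… (decimal).
Lovász sandwich 7 ≤ 7 ≤ 7: collapsed.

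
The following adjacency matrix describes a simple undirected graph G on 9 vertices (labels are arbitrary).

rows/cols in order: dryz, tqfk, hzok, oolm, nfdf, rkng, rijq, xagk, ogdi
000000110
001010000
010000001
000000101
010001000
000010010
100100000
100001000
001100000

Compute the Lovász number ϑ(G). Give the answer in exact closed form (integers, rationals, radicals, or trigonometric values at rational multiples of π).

9*cos(pi/9)/(cos(pi/9) + 1)

N(ogdi) = {hzok, oolm}, |N(ogdi)| = 2.
N(rijq) = {dryz, oolm}, |N(rijq)| = 2.
Vertex tqfk has 2 neighbors: hzok, nfdf.
deg(rkng) = 2; N(rkng) = {nfdf, xagk}.
Every vertex has degree 2 (N=9); a single 9-cycle (edge-transitive).
spec(A) ≈ [2.0, 1.53209, 0.3473, -1.0, -1.87939] (distinct, 5 d.p.).
λ_max=2, λ_min=-2*cos(pi/9); ϑ = −9·λ_min/(λ_max−λ_min) = 9*cos(pi/9)/(cos(pi/9) + 1).
ϑ(G) ≈ 4.3601.
4 ≤ 9*cos(pi/9)/(cos(pi/9) + 1) ≤ 5: both strict.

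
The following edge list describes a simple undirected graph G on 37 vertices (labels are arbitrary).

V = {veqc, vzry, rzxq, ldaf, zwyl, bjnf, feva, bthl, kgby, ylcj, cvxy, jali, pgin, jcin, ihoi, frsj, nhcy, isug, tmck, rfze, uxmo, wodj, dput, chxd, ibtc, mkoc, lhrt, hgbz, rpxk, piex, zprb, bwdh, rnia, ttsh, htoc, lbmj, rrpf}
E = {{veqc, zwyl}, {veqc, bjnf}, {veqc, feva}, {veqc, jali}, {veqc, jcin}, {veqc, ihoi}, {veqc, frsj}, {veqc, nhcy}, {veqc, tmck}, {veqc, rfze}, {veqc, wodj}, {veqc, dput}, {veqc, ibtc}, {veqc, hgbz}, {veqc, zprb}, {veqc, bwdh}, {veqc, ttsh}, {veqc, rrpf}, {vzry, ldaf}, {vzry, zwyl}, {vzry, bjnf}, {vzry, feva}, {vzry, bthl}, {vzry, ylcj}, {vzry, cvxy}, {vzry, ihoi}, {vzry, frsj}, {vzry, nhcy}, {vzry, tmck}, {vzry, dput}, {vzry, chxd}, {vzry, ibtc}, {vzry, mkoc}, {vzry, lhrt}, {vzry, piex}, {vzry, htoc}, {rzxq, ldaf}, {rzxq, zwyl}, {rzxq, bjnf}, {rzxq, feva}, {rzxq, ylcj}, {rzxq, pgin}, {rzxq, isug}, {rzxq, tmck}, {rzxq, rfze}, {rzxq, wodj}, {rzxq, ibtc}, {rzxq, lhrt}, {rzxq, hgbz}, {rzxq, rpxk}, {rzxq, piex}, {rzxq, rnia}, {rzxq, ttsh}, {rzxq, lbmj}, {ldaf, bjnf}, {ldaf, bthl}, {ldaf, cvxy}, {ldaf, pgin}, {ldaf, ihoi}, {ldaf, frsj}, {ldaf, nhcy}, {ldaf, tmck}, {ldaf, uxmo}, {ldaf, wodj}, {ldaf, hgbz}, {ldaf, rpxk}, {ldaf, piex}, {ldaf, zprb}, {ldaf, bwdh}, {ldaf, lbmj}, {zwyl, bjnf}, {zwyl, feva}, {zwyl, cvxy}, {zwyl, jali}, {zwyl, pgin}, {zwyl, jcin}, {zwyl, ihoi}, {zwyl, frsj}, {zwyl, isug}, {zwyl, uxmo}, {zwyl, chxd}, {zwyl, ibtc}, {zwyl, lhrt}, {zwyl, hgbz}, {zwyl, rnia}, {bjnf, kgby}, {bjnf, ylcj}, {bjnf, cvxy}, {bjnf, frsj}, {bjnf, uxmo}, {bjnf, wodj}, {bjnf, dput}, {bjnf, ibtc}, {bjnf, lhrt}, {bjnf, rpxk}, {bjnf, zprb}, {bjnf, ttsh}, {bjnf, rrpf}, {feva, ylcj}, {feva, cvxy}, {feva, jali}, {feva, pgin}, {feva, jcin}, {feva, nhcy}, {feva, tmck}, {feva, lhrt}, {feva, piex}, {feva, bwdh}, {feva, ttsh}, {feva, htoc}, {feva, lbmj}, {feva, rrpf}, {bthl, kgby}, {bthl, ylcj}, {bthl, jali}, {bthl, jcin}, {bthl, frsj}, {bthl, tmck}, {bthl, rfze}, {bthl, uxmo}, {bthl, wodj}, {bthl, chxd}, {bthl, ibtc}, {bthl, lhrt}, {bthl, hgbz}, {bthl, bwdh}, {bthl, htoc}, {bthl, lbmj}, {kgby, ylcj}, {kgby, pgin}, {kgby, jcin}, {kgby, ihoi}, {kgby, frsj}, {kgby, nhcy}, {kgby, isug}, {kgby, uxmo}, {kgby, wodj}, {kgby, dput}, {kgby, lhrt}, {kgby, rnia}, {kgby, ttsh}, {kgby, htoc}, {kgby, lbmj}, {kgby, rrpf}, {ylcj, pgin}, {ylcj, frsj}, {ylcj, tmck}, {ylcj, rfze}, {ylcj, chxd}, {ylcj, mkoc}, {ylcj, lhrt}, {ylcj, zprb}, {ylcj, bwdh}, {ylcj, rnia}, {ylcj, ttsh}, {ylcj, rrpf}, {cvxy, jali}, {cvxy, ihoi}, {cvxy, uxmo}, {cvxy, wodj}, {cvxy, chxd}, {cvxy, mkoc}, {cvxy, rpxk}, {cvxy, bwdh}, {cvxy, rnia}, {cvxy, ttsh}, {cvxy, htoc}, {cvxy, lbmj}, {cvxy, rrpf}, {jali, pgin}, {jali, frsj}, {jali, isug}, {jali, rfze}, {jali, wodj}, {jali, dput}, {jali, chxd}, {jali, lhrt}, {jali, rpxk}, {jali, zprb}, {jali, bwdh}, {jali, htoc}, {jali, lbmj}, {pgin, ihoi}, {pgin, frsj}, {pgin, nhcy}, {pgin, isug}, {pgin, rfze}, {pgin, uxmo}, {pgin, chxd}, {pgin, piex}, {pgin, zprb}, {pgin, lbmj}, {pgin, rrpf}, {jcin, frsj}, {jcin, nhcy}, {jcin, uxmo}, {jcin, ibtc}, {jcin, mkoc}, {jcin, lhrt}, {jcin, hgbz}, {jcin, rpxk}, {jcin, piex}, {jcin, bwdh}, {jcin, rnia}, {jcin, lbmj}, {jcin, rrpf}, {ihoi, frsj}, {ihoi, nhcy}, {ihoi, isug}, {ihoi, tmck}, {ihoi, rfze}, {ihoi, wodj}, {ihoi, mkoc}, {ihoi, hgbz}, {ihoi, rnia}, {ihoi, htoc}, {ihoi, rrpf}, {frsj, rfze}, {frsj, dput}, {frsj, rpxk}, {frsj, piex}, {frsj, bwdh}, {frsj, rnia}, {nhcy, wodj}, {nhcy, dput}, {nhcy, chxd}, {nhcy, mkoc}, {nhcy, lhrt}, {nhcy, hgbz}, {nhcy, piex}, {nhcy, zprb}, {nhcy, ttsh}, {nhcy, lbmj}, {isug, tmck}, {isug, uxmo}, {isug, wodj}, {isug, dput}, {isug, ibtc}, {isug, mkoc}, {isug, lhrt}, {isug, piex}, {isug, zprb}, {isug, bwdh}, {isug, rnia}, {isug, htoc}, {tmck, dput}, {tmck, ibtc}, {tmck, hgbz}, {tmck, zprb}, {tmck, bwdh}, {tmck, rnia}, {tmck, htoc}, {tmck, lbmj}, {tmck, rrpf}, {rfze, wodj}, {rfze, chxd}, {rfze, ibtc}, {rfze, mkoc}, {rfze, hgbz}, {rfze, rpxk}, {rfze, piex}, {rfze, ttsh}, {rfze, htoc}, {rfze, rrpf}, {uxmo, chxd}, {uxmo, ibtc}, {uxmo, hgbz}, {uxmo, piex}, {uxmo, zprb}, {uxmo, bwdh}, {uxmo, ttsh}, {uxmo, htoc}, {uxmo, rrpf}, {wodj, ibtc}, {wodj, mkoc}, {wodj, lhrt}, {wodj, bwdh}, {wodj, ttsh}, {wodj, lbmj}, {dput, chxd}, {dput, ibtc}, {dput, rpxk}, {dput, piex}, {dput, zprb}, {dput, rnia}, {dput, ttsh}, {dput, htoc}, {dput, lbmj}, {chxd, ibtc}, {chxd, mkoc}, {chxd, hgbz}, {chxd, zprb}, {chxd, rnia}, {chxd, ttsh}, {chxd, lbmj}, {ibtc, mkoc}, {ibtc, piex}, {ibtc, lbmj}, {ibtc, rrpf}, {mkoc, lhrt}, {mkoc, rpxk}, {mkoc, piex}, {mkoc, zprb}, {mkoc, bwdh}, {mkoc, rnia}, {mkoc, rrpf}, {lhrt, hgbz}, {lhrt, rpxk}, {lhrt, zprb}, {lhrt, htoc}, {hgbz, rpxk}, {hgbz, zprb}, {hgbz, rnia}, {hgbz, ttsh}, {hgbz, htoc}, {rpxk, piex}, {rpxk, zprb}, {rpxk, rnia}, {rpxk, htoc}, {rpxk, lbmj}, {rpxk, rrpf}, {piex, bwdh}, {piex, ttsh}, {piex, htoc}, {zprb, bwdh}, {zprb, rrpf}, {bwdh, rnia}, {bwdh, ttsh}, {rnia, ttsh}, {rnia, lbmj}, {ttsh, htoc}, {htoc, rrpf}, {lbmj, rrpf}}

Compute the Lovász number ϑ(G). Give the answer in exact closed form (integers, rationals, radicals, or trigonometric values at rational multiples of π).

sqrt(37)

deg(lbmj) = 18; N(lbmj) = {rzxq, ldaf, feva, bthl, kgby, cvxy, jali, pgin, jcin, nhcy, tmck, wodj, dput, chxd, ibtc, rpxk, rnia, rrpf}.
Vertex ibtc has 18 neighbors: veqc, vzry, rzxq, zwyl, bjnf, bthl, jcin, isug, tmck, rfze, uxmo, wodj, dput, chxd, mkoc, piex, lbmj, rrpf.
Vertex rpxk has 18 neighbors: rzxq, ldaf, bjnf, cvxy, jali, jcin, frsj, rfze, dput, mkoc, lhrt, hgbz, piex, zprb, rnia, htoc, lbmj, rrpf.
N(uxmo) = {ldaf, zwyl, bjnf, bthl, kgby, cvxy, pgin, jcin, isug, chxd, ibtc, hgbz, piex, zprb, bwdh, ttsh, htoc, rrpf}, |N(uxmo)| = 18.
deg(v) = 18 for all v (|V|=37); Paley(37): SR with (k,λ,μ)=(18,8,9).
A has 3 distinct eigenvalues ≈ [18.0, 2.5414, -3.5414].
−37·(-sqrt(37)/2 - 1/2) / ((18)−(-sqrt(37)/2 - 1/2)) = sqrt(37) = ϑ(G).
ϑ(G) ≈ 6.082763.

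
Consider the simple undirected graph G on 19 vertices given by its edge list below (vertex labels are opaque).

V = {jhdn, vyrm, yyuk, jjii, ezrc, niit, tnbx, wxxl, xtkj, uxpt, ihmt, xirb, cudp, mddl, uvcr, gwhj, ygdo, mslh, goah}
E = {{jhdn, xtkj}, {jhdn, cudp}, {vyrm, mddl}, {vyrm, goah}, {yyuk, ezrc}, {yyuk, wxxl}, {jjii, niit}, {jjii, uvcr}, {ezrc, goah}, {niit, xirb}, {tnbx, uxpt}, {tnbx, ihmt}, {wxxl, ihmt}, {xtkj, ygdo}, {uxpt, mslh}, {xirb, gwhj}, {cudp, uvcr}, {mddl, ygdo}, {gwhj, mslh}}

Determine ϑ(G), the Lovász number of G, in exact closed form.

19*cos(pi/19)/(cos(pi/19) + 1)

deg(ezrc) = 2; N(ezrc) = {yyuk, goah}.
Vertex tnbx has 2 neighbors: uxpt, ihmt.
Vertex ygdo has 2 neighbors: xtkj, mddl.
N(xirb) = {niit, gwhj}, |N(xirb)| = 2.
Regular of degree 2 on 19 vertices: this is C_{19}, the 19-cycle.
A has 10 distinct eigenvalues ≈ [2.0, 1.892, 1.578, 1.094, 0.491, -0.165, -0.803, -1.355, -1.759, -1.973].
λ_max=2, λ_min=-2*cos(pi/19); ϑ = −19·λ_min/(λ_max−λ_min) = 19*cos(pi/19)/(cos(pi/19) + 1).
= 9.4348… (decimal).
Lovász sandwich 9 ≤ 19*cos(pi/19)/(cos(pi/19) + 1) ≤ 10: both strict.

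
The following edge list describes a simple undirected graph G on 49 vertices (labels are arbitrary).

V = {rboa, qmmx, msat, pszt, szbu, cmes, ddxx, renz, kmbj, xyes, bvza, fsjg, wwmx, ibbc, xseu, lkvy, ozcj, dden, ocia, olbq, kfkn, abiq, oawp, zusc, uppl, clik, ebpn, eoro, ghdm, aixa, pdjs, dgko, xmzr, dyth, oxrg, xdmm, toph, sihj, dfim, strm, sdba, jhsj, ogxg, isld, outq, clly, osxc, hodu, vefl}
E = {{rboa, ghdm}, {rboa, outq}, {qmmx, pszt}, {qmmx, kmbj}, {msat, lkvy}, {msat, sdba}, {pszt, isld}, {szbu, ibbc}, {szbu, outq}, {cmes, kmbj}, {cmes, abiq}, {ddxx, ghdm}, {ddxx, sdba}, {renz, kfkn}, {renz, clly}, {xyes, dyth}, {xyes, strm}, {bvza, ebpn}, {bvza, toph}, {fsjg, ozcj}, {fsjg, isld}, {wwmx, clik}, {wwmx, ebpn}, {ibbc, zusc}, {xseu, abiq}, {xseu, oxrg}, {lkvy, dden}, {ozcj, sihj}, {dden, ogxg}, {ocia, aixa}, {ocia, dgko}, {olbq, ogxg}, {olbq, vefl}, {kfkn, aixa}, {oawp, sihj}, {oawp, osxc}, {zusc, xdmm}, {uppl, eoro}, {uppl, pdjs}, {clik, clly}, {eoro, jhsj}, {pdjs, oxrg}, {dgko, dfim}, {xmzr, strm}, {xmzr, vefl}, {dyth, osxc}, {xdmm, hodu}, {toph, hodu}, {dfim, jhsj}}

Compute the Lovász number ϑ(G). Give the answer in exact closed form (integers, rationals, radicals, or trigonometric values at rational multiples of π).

49*cos(pi/49)/(cos(pi/49) + 1)

deg(xdmm) = 2; N(xdmm) = {zusc, hodu}.
N(rboa) = {ghdm, outq}, |N(rboa)| = 2.
Vertex pszt has 2 neighbors: qmmx, isld.
Vertex zusc has 2 neighbors: ibbc, xdmm.
Every vertex has degree 2 (N=49); the odd cycle C_{49}.
The 25 distinct eigenvalues: [2.0, 1.9836, 1.9346, 1.8538, 1.7426, 1.6028, 1.4367, 1.247, 1.0368, 0.8096, 0.5691, 0.3192, 0.0641, -0.192, -0.445, -0.6907, -0.9251, -1.1442, -1.3446, -1.5229, -1.6762, -1.8019, -1.8981, -1.9631, -1.9959].
λ_max=2, λ_min=-2*cos(pi/49); ϑ = −49·λ_min/(λ_max−λ_min) = 49*cos(pi/49)/(cos(pi/49) + 1).
= 24.47480518… (decimal).
α=24, χ(Ḡ)=25; ϑ=49*cos(pi/49)/(cos(pi/49) + 1) lies between (both strict).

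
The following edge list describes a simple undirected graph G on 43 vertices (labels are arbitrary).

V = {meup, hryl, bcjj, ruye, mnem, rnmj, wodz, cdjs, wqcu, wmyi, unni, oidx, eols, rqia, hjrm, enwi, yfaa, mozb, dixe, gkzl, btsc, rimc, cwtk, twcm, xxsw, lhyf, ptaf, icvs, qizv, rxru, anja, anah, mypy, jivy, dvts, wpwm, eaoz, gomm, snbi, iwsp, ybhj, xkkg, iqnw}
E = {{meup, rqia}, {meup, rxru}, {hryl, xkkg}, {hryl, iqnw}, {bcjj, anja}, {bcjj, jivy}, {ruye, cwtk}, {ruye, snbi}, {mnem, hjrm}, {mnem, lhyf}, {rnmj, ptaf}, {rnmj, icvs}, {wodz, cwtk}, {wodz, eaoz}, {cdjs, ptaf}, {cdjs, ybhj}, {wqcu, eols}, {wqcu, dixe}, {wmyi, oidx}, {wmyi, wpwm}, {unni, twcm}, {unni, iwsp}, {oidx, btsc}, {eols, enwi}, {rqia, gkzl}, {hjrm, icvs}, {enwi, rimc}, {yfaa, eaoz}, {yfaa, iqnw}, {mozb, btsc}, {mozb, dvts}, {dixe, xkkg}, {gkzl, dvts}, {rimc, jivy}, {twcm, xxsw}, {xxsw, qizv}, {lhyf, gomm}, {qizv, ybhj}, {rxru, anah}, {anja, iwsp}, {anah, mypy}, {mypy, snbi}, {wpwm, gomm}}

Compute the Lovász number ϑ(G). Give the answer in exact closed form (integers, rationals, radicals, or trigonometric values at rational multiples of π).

43*cos(pi/43)/(cos(pi/43) + 1)

N(mnem) = {hjrm, lhyf}, |N(mnem)| = 2.
Vertex rimc has 2 neighbors: enwi, jivy.
N(icvs) = {rnmj, hjrm}, |N(icvs)| = 2.
deg(mozb) = 2; N(mozb) = {btsc, dvts}.
deg(v) = 2 for all v (|V|=43); this is C_{43}, the 43-cycle.
spec(A) ≈ [2.0, 1.9787, 1.9152, 1.8109, 1.668, 1.4895, 1.2793, 1.0419, 0.7822, 0.5059, 0.2187, -0.073, -0.3633, -0.6458, -0.9145, -1.1637, -1.3881, -1.583, -1.7441, -1.868, -1.9522, -1.9947] (distinct, 4 d.p.).
Lovász (edge-transitive): ϑ = −43·(-2*cos(pi/43))/((2)−(-2*cos(pi/43))) = 43*cos(pi/43)/(cos(pi/43) + 1).
≈ 21.471284 (to 6 d.p.).
α=21, χ(Ḡ)=22; ϑ=43*cos(pi/43)/(cos(pi/43) + 1) lies between (both strict).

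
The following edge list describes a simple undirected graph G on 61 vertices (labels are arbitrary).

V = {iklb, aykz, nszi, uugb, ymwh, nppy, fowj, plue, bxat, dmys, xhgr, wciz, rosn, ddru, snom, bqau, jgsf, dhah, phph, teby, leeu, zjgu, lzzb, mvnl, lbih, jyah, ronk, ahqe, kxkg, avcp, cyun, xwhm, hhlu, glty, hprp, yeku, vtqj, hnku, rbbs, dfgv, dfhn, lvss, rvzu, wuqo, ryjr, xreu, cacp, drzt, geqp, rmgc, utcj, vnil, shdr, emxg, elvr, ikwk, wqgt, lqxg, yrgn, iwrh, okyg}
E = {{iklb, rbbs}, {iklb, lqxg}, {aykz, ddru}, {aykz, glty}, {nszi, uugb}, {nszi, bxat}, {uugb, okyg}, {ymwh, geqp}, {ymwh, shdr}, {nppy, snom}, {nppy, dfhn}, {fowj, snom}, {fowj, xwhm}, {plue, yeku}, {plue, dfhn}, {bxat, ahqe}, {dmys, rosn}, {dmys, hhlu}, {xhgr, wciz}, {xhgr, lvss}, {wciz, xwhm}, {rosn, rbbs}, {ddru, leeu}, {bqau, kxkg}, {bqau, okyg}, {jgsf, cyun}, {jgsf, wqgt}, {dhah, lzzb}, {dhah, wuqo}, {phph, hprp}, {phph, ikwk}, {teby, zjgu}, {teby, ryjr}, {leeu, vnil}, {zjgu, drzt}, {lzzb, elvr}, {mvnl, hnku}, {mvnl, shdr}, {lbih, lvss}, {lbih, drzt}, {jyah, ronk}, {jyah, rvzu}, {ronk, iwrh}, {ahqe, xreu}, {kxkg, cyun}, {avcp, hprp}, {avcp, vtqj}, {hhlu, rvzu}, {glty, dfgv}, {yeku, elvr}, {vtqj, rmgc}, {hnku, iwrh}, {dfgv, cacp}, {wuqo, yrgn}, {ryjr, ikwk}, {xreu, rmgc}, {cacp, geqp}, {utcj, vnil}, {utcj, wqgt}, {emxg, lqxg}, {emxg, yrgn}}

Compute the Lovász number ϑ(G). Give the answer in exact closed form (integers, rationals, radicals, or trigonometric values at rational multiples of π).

61*cos(pi/61)/(cos(pi/61) + 1)

deg(lzzb) = 2; N(lzzb) = {dhah, elvr}.
N(ronk) = {jyah, iwrh}, |N(ronk)| = 2.
N(rmgc) = {vtqj, xreu}, |N(rmgc)| = 2.
N(vnil) = {leeu, utcj}, |N(vnil)| = 2.
deg(v) = 2 for all v (|V|=61); the odd cycle C_{61}.
Distinct eigenvalues (to 6 d.p.): [2.0, 1.9894, 1.957711, 1.905271, 1.832634, 1.74057, 1.630057, 1.502264, 1.358547, 1.200429, 1.029586, 0.847829, 0.657085, 0.459375, 0.256797, 0.051496, -0.154351, -0.358562, -0.558971, -0.753456, -0.939953, -1.116487, -1.281186, -1.432304, -1.56824, -1.687551, -1.788974, -1.871434, -1.934055, -1.976176, -1.997348].
Lovász (edge-transitive): ϑ = −61·(-2*cos(pi/61))/((2)−(-2*cos(pi/61))) = 61*cos(pi/61)/(cos(pi/61) + 1).
ϑ(G) ≈ 30.4798.
Check 30 ≤ 61*cos(pi/61)/(cos(pi/61) + 1) ≤ 31: both strict.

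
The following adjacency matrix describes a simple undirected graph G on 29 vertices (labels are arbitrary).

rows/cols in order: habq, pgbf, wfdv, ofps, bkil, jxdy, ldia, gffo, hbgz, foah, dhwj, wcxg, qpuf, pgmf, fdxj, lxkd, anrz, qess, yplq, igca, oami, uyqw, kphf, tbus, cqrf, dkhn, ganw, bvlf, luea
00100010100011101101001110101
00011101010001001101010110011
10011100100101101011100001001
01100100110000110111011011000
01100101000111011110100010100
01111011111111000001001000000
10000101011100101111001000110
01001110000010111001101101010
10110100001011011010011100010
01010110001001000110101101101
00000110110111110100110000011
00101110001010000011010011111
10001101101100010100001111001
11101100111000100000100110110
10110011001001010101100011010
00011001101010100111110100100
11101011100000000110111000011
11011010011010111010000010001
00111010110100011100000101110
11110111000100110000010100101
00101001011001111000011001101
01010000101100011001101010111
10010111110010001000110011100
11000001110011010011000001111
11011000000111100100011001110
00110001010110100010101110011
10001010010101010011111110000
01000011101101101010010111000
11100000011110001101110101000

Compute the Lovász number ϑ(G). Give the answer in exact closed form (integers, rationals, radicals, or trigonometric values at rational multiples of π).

N(wcxg) = {wfdv, bkil, jxdy, ldia, dhwj, qpuf, yplq, igca, uyqw, cqrf, dkhn, ganw, bvlf, luea}, |N(wcxg)| = 14.
N(oami) = {wfdv, bkil, gffo, foah, dhwj, pgmf, fdxj, lxkd, anrz, uyqw, kphf, dkhn, ganw, luea}, |N(oami)| = 14.
deg(kphf) = 14; N(kphf) = {habq, ofps, jxdy, ldia, gffo, hbgz, foah, qpuf, anrz, oami, uyqw, cqrf, dkhn, ganw}.
Vertex gffo has 14 neighbors: pgbf, bkil, jxdy, ldia, qpuf, fdxj, lxkd, anrz, igca, oami, kphf, tbus, dkhn, bvlf.
14-regular, N=29; SR(29,14,6,7) — a Paley graph.
spec(A) ≈ [14.0, 2.1926, -3.1926] (distinct, 4 d.p.).
Lovász: ϑ = −29(-sqrt(29)/2 - 1/2)/(14+-(-sqrt(29)/2 - 1/2)) = sqrt(29).
≈ 5.385164807 (to 9 d.p.).

sqrt(29)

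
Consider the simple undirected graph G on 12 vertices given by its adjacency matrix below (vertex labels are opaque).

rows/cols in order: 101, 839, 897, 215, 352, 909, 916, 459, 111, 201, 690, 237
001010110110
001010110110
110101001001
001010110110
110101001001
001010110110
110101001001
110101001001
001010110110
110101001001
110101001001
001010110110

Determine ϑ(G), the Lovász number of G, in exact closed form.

6

Vertex 916 has 6 neighbors: 101, 839, 215, 909, 111, 237.
N(215) = {897, 352, 916, 459, 201, 690}, |N(215)| = 6.
deg(459) = 6; N(459) = {101, 839, 215, 909, 111, 237}.
Vertex 101 has 6 neighbors: 897, 352, 916, 459, 201, 690.
K_{6,6} (perfect); ϑ(G) = α(G) = max{6,6} = 6.
ϑ(G) ≈ 6.000000000.
Sandwich: α(G)=6 ≤ ϑ(G)=6 ≤ χ(Ḡ)=6 (collapsed).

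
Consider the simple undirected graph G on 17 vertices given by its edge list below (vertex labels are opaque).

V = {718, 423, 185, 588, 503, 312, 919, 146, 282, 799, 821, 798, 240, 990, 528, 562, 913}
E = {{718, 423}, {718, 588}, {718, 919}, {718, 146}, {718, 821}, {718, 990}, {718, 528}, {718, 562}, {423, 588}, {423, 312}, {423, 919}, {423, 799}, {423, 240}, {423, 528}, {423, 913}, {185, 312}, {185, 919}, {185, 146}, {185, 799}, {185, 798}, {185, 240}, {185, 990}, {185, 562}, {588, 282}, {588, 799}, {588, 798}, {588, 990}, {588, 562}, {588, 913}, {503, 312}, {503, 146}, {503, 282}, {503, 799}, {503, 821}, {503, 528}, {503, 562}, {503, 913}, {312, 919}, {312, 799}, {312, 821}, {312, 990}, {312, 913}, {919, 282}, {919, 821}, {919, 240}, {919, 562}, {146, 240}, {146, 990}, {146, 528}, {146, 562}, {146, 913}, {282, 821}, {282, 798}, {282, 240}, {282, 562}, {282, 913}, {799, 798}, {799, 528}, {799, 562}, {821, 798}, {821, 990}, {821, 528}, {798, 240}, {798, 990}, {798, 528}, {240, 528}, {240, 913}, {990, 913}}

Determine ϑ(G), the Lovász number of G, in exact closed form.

sqrt(17)

N(919) = {718, 423, 185, 312, 282, 821, 240, 562}, |N(919)| = 8.
deg(423) = 8; N(423) = {718, 588, 312, 919, 799, 240, 528, 913}.
Vertex 799 has 8 neighbors: 423, 185, 588, 503, 312, 798, 528, 562.
N(240) = {423, 185, 919, 146, 282, 798, 528, 913}, |N(240)| = 8.
deg(v) = 8 for all v (|V|=17); SR(17,8,3,4) — a Paley graph.
The 3 distinct eigenvalues: [8.0, 1.562, -2.562].
With N=17: ϑ(G) = 17·(-(-sqrt(17)/2 - 1/2))/(8−(-sqrt(17)/2 - 1/2)) = sqrt(17).
Numerically 4.123106.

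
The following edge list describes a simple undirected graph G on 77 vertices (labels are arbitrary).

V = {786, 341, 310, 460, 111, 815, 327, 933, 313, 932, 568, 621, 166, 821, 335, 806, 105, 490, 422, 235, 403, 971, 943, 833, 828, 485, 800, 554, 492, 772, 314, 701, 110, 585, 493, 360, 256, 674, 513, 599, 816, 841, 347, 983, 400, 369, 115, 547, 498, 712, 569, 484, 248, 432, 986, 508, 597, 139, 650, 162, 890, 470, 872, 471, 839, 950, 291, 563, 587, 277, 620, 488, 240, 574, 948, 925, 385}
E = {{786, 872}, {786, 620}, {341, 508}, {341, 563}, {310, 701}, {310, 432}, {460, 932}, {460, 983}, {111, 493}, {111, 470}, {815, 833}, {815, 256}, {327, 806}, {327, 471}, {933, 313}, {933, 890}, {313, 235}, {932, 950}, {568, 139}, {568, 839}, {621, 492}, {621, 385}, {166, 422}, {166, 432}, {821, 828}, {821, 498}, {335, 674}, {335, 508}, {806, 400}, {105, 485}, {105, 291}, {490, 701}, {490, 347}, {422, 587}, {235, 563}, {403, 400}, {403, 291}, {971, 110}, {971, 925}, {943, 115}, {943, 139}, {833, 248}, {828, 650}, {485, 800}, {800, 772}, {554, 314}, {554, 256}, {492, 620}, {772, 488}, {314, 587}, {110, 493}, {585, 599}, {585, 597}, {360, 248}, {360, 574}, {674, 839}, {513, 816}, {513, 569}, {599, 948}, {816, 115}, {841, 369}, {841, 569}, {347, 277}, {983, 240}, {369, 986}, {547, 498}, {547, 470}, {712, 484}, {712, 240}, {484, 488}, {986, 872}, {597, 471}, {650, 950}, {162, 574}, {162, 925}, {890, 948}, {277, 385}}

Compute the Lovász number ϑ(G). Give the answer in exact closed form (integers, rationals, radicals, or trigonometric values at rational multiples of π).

77*cos(pi/77)/(cos(pi/77) + 1)

Vertex 971 has 2 neighbors: 110, 925.
deg(484) = 2; N(484) = {712, 488}.
deg(403) = 2; N(403) = {400, 291}.
Vertex 786 has 2 neighbors: 872, 620.
Regular of degree 2 on 77 vertices: connected 2-regular on 77 ⇒ C_{77}.
spec(A) ≈ [2.0, 1.993345, 1.973425, 1.940372, 1.894406, 1.835833, 1.765043, 1.682507, 1.588774, 1.484468, 1.370283, 1.24698, 1.115377, 0.976352, 0.83083, 0.679779, 0.524203, 0.36514, 0.203646, 0.040797, -0.122323, -0.28463, -0.445042, -0.602492, -0.755933, -0.904344, -1.046736, -1.182162, -1.309721, -1.428565, -1.537901, -1.637003, -1.725211, -1.801938, -1.866673, -1.918986, -1.958528, -1.985037, -1.998336] (distinct, 6 d.p.).
Lovász: ϑ = −77(-2*cos(pi/77))/(2+-(-1)*2*cos(pi/77)) = 77*cos(pi/77)/(cos(pi/77) + 1).
≈ 38.48397347 (to 8 d.p.).
Lovász sandwich 38 ≤ 77*cos(pi/77)/(cos(pi/77) + 1) ≤ 39: both strict.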